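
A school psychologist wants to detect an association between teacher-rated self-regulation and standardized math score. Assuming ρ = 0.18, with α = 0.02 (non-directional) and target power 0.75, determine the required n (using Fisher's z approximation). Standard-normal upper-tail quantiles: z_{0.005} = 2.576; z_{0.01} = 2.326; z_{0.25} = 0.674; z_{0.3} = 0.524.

n = 275

Fisher's z: C = ½·ln((1+r)/(1−r)) = ½·ln(1.4390) = 0.1820.
n = ((z_{α/2} + z_β)/C)² + 3.
(2.326 + 0.674) / 0.1820 = 3.000 / 0.1820 = 16.484.
n = 16.484² + 3 = 271.71 + 3 = 274.7.
Round up.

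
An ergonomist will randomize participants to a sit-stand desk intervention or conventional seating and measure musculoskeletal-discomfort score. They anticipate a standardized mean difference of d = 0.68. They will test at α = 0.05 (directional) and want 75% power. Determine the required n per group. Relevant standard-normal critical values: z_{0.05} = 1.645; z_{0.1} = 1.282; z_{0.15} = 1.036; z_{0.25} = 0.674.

n = 24 per group

For two independent groups with equal n: n = 2·((z_{α} + z_β) / d)².
z_{α} + z_β = 1.645 + 0.674 = 2.319.
n = 2 × (2.319 / 0.68)² = 2 × 3.410² = 2 × 11.63 = 23.3.
Round up to the next whole participant.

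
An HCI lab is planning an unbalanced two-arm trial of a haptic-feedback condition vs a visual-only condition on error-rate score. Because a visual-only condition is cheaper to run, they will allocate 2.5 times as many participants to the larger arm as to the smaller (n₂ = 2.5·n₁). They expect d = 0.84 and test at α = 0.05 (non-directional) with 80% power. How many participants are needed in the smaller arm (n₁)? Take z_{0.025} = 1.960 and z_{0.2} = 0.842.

n₁ = 16

With allocation ratio k = n₂/n₁ = 2.5, Var(x̄₁−x̄₂) = σ²(1/n₁ + 1/(k·n₁)) = σ²·(k+1)/(k·n₁).
So n₁ = (1 + 1/k)·((z_{α/2} + z_β)/d)² = 1.400 × (2.802/0.84)².
n₁ = 1.400 × 11.13 = 15.6.
Round up: n₁ = 16, giving n₂ = 2.5 × 16 = 40.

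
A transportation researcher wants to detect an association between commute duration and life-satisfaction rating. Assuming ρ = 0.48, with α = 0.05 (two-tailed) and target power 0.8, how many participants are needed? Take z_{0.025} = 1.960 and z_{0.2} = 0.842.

Fisher's z: C = ½·ln((1+r)/(1−r)) = ½·ln(2.8462) = 0.5230.
n = ((z_{α/2} + z_β)/C)² + 3.
(1.960 + 0.842) / 0.5230 = 2.802 / 0.5230 = 5.358.
n = 5.358² + 3 = 28.70 + 3 = 31.7.
Round up.

n = 32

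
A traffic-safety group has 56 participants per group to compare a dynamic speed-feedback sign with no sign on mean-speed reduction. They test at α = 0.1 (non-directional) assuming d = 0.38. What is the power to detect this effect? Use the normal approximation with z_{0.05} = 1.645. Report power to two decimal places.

power ≈ 0.64

For two equal groups, power = Φ(d·√(n/2) − z_{α/2}).
d·√(n/2) = 0.38 × √(56/2) = 0.38 × 5.292 = 2.011.
z_β = 2.011 − 1.645 = 0.366.
Power = Φ(0.366) = 0.643.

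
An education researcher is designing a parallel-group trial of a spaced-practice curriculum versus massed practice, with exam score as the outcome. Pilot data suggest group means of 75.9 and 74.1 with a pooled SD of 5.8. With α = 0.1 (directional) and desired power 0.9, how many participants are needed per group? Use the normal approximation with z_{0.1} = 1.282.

Cohen's d = |M₁ − M₂| / SD_pooled = |75.9 − 74.1| / 5.8 = 1.8 / 5.8 = 0.310.
For two independent groups with equal n: n = 2·((z_{α} + z_β) / d)².
z_{α} + z_β = 1.282 + 1.282 = 2.564.
n = 2 × (2.564 / 0.310)² = 2 × 8.271² = 2 × 68.41 = 136.8.
Round up to the next whole participant.

n = 137 per group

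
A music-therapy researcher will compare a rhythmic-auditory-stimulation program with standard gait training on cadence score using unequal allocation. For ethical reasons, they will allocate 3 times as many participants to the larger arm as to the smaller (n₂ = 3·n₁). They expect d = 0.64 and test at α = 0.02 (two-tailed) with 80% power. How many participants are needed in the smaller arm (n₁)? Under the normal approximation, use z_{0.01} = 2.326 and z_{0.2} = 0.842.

With allocation ratio k = n₂/n₁ = 3, Var(x̄₁−x̄₂) = σ²(1/n₁ + 1/(k·n₁)) = σ²·(k+1)/(k·n₁).
So n₁ = (1 + 1/k)·((z_{α/2} + z_β)/d)² = 1.333 × (3.168/0.64)².
n₁ = 1.333 × 24.50 = 32.7.
Round up: n₁ = 33, giving n₂ = 3 × 33 = 99.

n₁ = 33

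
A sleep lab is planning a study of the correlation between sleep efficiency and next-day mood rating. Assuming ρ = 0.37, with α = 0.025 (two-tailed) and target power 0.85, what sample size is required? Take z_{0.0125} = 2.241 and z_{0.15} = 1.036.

n = 75

Fisher's z: C = ½·ln((1+r)/(1−r)) = ½·ln(2.1746) = 0.3884.
n = ((z_{α/2} + z_β)/C)² + 3.
(2.241 + 1.036) / 0.3884 = 3.277 / 0.3884 = 8.437.
n = 8.437² + 3 = 71.19 + 3 = 74.2.
Round up.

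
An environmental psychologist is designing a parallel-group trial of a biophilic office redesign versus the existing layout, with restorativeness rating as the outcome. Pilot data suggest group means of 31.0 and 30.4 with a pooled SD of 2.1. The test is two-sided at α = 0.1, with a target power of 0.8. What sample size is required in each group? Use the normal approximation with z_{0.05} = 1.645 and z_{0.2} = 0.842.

Cohen's d = |M₁ − M₂| / SD_pooled = |31.0 − 30.4| / 2.1 = 0.6 / 2.1 = 0.286.
For two independent groups with equal n: n = 2·((z_{α/2} + z_β) / d)².
z_{α/2} + z_β = 1.645 + 0.842 = 2.487.
n = 2 × (2.487 / 0.286)² = 2 × 8.696² = 2 × 75.62 = 151.2.
Round up to the next whole participant.

n = 152 per group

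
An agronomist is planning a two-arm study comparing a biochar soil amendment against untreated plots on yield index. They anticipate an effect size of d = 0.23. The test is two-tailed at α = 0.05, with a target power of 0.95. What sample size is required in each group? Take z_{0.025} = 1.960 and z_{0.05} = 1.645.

n = 492 per group

For two independent groups with equal n: n = 2·((z_{α/2} + z_β) / d)².
z_{α/2} + z_β = 1.960 + 1.645 = 3.605.
n = 2 × (3.605 / 0.23)² = 2 × 15.674² = 2 × 245.67 = 491.3.
Round up to the next whole participant.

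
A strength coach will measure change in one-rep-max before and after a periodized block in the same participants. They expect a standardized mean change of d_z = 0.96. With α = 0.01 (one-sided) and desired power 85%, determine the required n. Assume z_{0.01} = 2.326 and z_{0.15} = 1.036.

For a paired (one-sample on differences) test: n = ((z_{α} + z_β) / d)².
z_{α} + z_β = 2.326 + 1.036 = 3.362.
n = (3.362 / 0.96)² = 3.502² = 12.26.
Round up.

n = 13 pairs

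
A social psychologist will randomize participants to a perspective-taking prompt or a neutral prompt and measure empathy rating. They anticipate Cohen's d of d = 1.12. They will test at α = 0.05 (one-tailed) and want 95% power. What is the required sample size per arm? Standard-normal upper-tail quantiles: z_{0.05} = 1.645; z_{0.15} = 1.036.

For two independent groups with equal n: n = 2·((z_{α} + z_β) / d)².
z_{α} + z_β = 1.645 + 1.645 = 3.290.
n = 2 × (3.290 / 1.12)² = 2 × 2.937² = 2 × 8.63 = 17.3.
Round up to the next whole participant.

n = 18 per group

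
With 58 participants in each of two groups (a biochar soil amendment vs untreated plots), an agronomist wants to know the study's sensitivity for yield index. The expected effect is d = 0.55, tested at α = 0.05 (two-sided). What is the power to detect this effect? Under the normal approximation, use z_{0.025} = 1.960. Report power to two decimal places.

For two equal groups, power = Φ(d·√(n/2) − z_{α/2}).
d·√(n/2) = 0.55 × √(58/2) = 0.55 × 5.385 = 2.962.
z_β = 2.962 − 1.960 = 1.002.
Power = Φ(1.002) = 0.842.

power ≈ 0.84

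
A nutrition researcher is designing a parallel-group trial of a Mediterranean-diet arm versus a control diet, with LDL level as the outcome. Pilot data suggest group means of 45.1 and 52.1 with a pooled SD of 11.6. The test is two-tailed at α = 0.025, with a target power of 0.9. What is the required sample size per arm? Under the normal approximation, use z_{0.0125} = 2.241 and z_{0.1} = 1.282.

Cohen's d = |M₁ − M₂| / SD_pooled = |45.1 − 52.1| / 11.6 = 7.0 / 11.6 = 0.603.
For two independent groups with equal n: n = 2·((z_{α/2} + z_β) / d)².
z_{α/2} + z_β = 2.241 + 1.282 = 3.523.
n = 2 × (3.523 / 0.603)² = 2 × 5.842² = 2 × 34.13 = 68.3.
Round up to the next whole participant.

n = 69 per group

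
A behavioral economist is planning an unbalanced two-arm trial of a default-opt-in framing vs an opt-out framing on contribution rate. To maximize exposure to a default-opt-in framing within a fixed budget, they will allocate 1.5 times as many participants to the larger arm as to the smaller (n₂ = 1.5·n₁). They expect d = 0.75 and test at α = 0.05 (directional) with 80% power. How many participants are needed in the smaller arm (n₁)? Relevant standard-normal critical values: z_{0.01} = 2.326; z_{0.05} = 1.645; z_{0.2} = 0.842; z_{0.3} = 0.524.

n₁ = 19

With allocation ratio k = n₂/n₁ = 1.5, Var(x̄₁−x̄₂) = σ²(1/n₁ + 1/(k·n₁)) = σ²·(k+1)/(k·n₁).
So n₁ = (1 + 1/k)·((z_{α} + z_β)/d)² = 1.667 × (2.487/0.75)².
n₁ = 1.667 × 11.00 = 18.3.
Round up: n₁ = 19, giving n₂ = ⌈1.5 × 19⌉ = ⌈28.5⌉ = 29.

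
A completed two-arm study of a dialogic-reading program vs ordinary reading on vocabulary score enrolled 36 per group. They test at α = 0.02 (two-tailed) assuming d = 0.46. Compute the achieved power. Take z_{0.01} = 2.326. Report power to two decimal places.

power ≈ 0.35

For two equal groups, power = Φ(d·√(n/2) − z_{α/2}).
d·√(n/2) = 0.46 × √(36/2) = 0.46 × 4.243 = 1.952.
z_β = 1.952 − 2.326 = -0.374.
Power = Φ(-0.374) = 0.354.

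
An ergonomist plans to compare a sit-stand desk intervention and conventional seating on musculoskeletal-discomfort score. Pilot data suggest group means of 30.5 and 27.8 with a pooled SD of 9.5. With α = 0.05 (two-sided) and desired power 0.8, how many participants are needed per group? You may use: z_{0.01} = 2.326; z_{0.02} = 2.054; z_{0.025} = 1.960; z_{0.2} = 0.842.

n = 195 per group

Cohen's d = |M₁ − M₂| / SD_pooled = |30.5 − 27.8| / 9.5 = 2.7 / 9.5 = 0.284.
For two independent groups with equal n: n = 2·((z_{α/2} + z_β) / d)².
z_{α/2} + z_β = 1.960 + 0.842 = 2.802.
n = 2 × (2.802 / 0.284)² = 2 × 9.866² = 2 × 97.34 = 194.7.
Round up to the next whole participant.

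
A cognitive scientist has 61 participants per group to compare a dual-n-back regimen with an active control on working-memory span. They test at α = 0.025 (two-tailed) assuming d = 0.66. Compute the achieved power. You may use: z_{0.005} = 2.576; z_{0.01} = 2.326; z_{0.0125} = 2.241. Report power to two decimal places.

power ≈ 0.92

For two equal groups, power = Φ(d·√(n/2) − z_{α/2}).
d·√(n/2) = 0.66 × √(61/2) = 0.66 × 5.523 = 3.645.
z_β = 3.645 − 2.241 = 1.404.
Power = Φ(1.404) = 0.920.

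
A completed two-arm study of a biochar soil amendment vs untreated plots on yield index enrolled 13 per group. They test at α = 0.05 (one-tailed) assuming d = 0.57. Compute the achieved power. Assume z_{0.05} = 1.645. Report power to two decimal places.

For two equal groups, power = Φ(d·√(n/2) − z_{α}).
d·√(n/2) = 0.57 × √(13/2) = 0.57 × 2.550 = 1.453.
z_β = 1.453 − 1.645 = -0.192.
Power = Φ(-0.192) = 0.424.

power ≈ 0.42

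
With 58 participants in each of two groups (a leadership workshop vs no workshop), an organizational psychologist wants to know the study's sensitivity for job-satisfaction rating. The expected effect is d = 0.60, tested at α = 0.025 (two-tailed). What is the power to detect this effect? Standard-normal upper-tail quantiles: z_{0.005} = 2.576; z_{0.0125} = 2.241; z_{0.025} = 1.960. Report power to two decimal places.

power ≈ 0.84

For two equal groups, power = Φ(d·√(n/2) − z_{α/2}).
d·√(n/2) = 0.60 × √(58/2) = 0.60 × 5.385 = 3.231.
z_β = 3.231 − 2.241 = 0.990.
Power = Φ(0.990) = 0.839.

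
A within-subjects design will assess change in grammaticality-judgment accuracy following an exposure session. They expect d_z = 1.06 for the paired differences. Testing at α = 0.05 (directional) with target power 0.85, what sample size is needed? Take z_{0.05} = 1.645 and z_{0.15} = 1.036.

For a paired (one-sample on differences) test: n = ((z_{α} + z_β) / d)².
z_{α} + z_β = 1.645 + 1.036 = 2.681.
n = (2.681 / 1.06)² = 2.529² = 6.40.
Round up.

n = 7 pairs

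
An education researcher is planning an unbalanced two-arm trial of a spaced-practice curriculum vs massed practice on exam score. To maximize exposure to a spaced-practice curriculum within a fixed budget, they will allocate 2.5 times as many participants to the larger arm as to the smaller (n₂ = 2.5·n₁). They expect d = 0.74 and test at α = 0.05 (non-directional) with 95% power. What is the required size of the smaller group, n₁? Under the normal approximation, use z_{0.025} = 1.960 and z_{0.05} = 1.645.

With allocation ratio k = n₂/n₁ = 2.5, Var(x̄₁−x̄₂) = σ²(1/n₁ + 1/(k·n₁)) = σ²·(k+1)/(k·n₁).
So n₁ = (1 + 1/k)·((z_{α/2} + z_β)/d)² = 1.400 × (3.605/0.74)².
n₁ = 1.400 × 23.73 = 33.2.
Round up: n₁ = 34, giving n₂ = 2.5 × 34 = 85.

n₁ = 34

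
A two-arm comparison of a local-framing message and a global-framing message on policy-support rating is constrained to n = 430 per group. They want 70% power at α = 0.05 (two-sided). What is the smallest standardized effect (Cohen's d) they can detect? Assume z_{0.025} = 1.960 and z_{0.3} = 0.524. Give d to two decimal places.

For two independent groups of n = 430 each: d_min = (z_{α/2} + z_β)·√(2/n).
z-sum = 1.960 + 0.524 = 2.484.
d_min = 2.484 × √(2/430) = 2.484 × 0.0682 = 0.169.

d_min ≈ 0.17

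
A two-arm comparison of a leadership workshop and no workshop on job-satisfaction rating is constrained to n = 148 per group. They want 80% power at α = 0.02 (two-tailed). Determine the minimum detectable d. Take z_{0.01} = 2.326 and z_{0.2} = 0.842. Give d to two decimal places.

For two independent groups of n = 148 each: d_min = (z_{α/2} + z_β)·√(2/n).
z-sum = 2.326 + 0.842 = 3.168.
d_min = 3.168 × √(2/148) = 3.168 × 0.1162 = 0.368.

d_min ≈ 0.37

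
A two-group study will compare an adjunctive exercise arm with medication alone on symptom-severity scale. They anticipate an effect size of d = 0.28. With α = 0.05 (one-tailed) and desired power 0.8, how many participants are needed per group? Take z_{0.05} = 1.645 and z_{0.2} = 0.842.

For two independent groups with equal n: n = 2·((z_{α} + z_β) / d)².
z_{α} + z_β = 1.645 + 0.842 = 2.487.
n = 2 × (2.487 / 0.28)² = 2 × 8.882² = 2 × 78.89 = 157.8.
Round up to the next whole participant.

n = 158 per group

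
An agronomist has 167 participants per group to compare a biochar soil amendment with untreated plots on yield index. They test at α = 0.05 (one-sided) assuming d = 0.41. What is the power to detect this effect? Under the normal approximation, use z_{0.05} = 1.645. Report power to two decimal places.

For two equal groups, power = Φ(d·√(n/2) − z_{α}).
d·√(n/2) = 0.41 × √(167/2) = 0.41 × 9.138 = 3.747.
z_β = 3.747 − 1.645 = 2.102.
Power = Φ(2.102) = 0.982.

power ≈ 0.98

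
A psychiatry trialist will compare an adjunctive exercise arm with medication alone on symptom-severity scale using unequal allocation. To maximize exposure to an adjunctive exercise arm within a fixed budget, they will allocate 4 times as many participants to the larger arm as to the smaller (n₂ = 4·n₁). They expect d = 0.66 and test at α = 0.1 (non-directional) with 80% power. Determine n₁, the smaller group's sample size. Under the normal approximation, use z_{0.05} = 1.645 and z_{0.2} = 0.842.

n₁ = 18

With allocation ratio k = n₂/n₁ = 4, Var(x̄₁−x̄₂) = σ²(1/n₁ + 1/(k·n₁)) = σ²·(k+1)/(k·n₁).
So n₁ = (1 + 1/k)·((z_{α/2} + z_β)/d)² = 1.250 × (2.487/0.66)².
n₁ = 1.250 × 14.20 = 17.7.
Round up: n₁ = 18, giving n₂ = 4 × 18 = 72.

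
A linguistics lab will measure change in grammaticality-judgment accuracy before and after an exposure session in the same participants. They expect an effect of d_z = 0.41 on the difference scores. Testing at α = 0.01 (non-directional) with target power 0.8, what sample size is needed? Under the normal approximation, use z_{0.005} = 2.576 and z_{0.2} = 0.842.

For a paired (one-sample on differences) test: n = ((z_{α/2} + z_β) / d)².
z_{α/2} + z_β = 2.576 + 0.842 = 3.418.
n = (3.418 / 0.41)² = 8.337² = 69.50.
Round up.

n = 70 pairs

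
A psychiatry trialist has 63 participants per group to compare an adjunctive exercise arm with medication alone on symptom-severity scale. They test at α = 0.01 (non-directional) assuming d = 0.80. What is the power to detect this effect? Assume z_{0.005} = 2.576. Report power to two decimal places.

power ≈ 0.97

For two equal groups, power = Φ(d·√(n/2) − z_{α/2}).
d·√(n/2) = 0.80 × √(63/2) = 0.80 × 5.612 = 4.490.
z_β = 4.490 − 2.576 = 1.914.
Power = Φ(1.914) = 0.972.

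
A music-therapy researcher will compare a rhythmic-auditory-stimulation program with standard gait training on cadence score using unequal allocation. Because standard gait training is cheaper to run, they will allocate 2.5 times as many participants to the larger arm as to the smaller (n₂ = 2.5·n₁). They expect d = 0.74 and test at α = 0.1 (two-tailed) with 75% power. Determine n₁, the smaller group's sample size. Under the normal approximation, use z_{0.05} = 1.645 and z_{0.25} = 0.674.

With allocation ratio k = n₂/n₁ = 2.5, Var(x̄₁−x̄₂) = σ²(1/n₁ + 1/(k·n₁)) = σ²·(k+1)/(k·n₁).
So n₁ = (1 + 1/k)·((z_{α/2} + z_β)/d)² = 1.400 × (2.319/0.74)².
n₁ = 1.400 × 9.82 = 13.7.
Round up: n₁ = 14, giving n₂ = 2.5 × 14 = 35.

n₁ = 14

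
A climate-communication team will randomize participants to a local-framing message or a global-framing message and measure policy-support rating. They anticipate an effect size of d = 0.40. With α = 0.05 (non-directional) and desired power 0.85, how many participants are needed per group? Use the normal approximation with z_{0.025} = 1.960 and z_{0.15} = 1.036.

For two independent groups with equal n: n = 2·((z_{α/2} + z_β) / d)².
z_{α/2} + z_β = 1.960 + 1.036 = 2.996.
n = 2 × (2.996 / 0.40)² = 2 × 7.490² = 2 × 56.10 = 112.2.
Round up to the next whole participant.

n = 113 per group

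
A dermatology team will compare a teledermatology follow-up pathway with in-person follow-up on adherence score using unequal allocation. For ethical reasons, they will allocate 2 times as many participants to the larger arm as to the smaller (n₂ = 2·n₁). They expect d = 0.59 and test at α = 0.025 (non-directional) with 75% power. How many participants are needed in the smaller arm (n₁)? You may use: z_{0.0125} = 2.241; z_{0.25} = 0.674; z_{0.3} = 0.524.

With allocation ratio k = n₂/n₁ = 2, Var(x̄₁−x̄₂) = σ²(1/n₁ + 1/(k·n₁)) = σ²·(k+1)/(k·n₁).
So n₁ = (1 + 1/k)·((z_{α/2} + z_β)/d)² = 1.500 × (2.915/0.59)².
n₁ = 1.500 × 24.41 = 36.6.
Round up: n₁ = 37, giving n₂ = 2 × 37 = 74.

n₁ = 37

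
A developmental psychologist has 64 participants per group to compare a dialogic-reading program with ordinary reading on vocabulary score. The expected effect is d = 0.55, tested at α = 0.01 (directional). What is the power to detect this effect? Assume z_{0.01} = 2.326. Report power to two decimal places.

power ≈ 0.78

For two equal groups, power = Φ(d·√(n/2) − z_{α}).
d·√(n/2) = 0.55 × √(64/2) = 0.55 × 5.657 = 3.111.
z_β = 3.111 − 2.326 = 0.785.
Power = Φ(0.785) = 0.784.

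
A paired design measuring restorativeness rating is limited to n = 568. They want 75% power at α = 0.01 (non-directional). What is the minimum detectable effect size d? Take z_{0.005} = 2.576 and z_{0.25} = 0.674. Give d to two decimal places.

d_min ≈ 0.14

For a single sample (or paired design) of n = 568: d_min = (z_{α/2} + z_β)/√n.
z-sum = 2.576 + 0.674 = 3.250.
d_min = 3.250 / √568 = 3.250 / 23.833 = 0.136.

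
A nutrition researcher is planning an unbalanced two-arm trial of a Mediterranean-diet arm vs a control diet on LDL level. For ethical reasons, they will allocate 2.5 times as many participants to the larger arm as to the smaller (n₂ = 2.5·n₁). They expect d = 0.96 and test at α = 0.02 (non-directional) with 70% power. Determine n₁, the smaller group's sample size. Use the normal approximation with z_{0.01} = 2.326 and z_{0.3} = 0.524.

With allocation ratio k = n₂/n₁ = 2.5, Var(x̄₁−x̄₂) = σ²(1/n₁ + 1/(k·n₁)) = σ²·(k+1)/(k·n₁).
So n₁ = (1 + 1/k)·((z_{α/2} + z_β)/d)² = 1.400 × (2.850/0.96)².
n₁ = 1.400 × 8.81 = 12.3.
Round up: n₁ = 13, giving n₂ = ⌈2.5 × 13⌉ = ⌈32.5⌉ = 33.

n₁ = 13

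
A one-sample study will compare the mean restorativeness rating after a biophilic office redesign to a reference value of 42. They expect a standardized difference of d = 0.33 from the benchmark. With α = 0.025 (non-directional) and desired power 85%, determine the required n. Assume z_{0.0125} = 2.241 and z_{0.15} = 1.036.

n = 99

For a one-sample test: n = ((z_{α/2} + z_β) / d)².
z_{α/2} + z_β = 2.241 + 1.036 = 3.277.
n = (3.277 / 0.33)² = 9.930² = 98.61.
Round up.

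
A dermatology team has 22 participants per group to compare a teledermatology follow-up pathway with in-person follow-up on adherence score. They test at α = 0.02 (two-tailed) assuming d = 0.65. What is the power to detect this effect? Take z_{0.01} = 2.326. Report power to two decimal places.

For two equal groups, power = Φ(d·√(n/2) − z_{α/2}).
d·√(n/2) = 0.65 × √(22/2) = 0.65 × 3.317 = 2.156.
z_β = 2.156 − 2.326 = -0.170.
Power = Φ(-0.170) = 0.432.

power ≈ 0.43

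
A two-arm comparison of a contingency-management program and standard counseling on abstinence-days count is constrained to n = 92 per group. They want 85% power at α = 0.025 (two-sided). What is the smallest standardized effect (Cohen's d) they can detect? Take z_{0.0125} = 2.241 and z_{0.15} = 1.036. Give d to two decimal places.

For two independent groups of n = 92 each: d_min = (z_{α/2} + z_β)·√(2/n).
z-sum = 2.241 + 1.036 = 3.277.
d_min = 3.277 × √(2/92) = 3.277 × 0.1474 = 0.483.

d_min ≈ 0.48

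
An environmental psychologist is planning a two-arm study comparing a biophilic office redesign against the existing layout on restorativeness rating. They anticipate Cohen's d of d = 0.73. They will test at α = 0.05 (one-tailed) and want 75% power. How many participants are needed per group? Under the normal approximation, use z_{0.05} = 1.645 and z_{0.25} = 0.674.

For two independent groups with equal n: n = 2·((z_{α} + z_β) / d)².
z_{α} + z_β = 1.645 + 0.674 = 2.319.
n = 2 × (2.319 / 0.73)² = 2 × 3.177² = 2 × 10.09 = 20.2.
Round up to the next whole participant.

n = 21 per group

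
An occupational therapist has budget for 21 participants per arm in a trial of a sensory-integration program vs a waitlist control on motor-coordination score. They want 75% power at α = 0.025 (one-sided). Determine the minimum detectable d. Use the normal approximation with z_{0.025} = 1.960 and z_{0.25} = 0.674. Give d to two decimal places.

d_min ≈ 0.81

For two independent groups of n = 21 each: d_min = (z_{α} + z_β)·√(2/n).
z-sum = 1.960 + 0.674 = 2.634.
d_min = 2.634 × √(2/21) = 2.634 × 0.3086 = 0.813.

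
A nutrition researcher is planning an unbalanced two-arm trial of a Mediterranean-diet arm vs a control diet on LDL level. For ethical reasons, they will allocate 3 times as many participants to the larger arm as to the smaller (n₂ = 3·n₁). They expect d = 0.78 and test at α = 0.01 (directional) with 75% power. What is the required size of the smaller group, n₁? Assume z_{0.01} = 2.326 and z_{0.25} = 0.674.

With allocation ratio k = n₂/n₁ = 3, Var(x̄₁−x̄₂) = σ²(1/n₁ + 1/(k·n₁)) = σ²·(k+1)/(k·n₁).
So n₁ = (1 + 1/k)·((z_{α} + z_β)/d)² = 1.333 × (3.000/0.78)².
n₁ = 1.333 × 14.79 = 19.7.
Round up: n₁ = 20, giving n₂ = 3 × 20 = 60.

n₁ = 20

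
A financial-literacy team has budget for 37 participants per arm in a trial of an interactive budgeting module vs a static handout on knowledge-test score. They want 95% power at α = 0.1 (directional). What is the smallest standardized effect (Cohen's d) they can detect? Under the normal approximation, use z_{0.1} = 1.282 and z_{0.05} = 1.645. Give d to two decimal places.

d_min ≈ 0.68

For two independent groups of n = 37 each: d_min = (z_{α} + z_β)·√(2/n).
z-sum = 1.282 + 1.645 = 2.927.
d_min = 2.927 × √(2/37) = 2.927 × 0.2325 = 0.681.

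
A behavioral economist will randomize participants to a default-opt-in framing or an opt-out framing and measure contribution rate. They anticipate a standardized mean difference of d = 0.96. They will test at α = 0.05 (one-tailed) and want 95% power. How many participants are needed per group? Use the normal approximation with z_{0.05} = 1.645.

n = 24 per group

For two independent groups with equal n: n = 2·((z_{α} + z_β) / d)².
z_{α} + z_β = 1.645 + 1.645 = 3.290.
n = 2 × (3.290 / 0.96)² = 2 × 3.427² = 2 × 11.74 = 23.5.
Round up to the next whole participant.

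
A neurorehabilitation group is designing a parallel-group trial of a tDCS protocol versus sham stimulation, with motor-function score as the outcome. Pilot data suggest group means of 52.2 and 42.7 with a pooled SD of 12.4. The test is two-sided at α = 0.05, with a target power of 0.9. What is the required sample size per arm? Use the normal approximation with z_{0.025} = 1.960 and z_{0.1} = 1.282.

n = 36 per group

Cohen's d = |M₁ − M₂| / SD_pooled = |52.2 − 42.7| / 12.4 = 9.5 / 12.4 = 0.766.
For two independent groups with equal n: n = 2·((z_{α/2} + z_β) / d)².
z_{α/2} + z_β = 1.960 + 1.282 = 3.242.
n = 2 × (3.242 / 0.766)² = 2 × 4.232² = 2 × 17.91 = 35.8.
Round up to the next whole participant.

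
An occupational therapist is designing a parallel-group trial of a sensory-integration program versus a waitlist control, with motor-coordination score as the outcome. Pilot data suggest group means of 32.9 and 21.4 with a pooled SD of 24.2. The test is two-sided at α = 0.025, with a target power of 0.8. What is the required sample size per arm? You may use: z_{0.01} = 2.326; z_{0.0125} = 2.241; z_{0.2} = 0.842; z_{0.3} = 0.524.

n = 85 per group

Cohen's d = |M₁ − M₂| / SD_pooled = |32.9 − 21.4| / 24.2 = 11.5 / 24.2 = 0.475.
For two independent groups with equal n: n = 2·((z_{α/2} + z_β) / d)².
z_{α/2} + z_β = 2.241 + 0.842 = 3.083.
n = 2 × (3.083 / 0.475)² = 2 × 6.491² = 2 × 42.13 = 84.3.
Round up to the next whole participant.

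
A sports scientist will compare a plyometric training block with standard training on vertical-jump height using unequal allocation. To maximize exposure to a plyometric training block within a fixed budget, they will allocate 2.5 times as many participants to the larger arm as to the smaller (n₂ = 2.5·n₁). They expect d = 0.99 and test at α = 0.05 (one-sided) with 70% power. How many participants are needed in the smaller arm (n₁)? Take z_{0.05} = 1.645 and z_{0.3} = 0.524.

With allocation ratio k = n₂/n₁ = 2.5, Var(x̄₁−x̄₂) = σ²(1/n₁ + 1/(k·n₁)) = σ²·(k+1)/(k·n₁).
So n₁ = (1 + 1/k)·((z_{α} + z_β)/d)² = 1.400 × (2.169/0.99)².
n₁ = 1.400 × 4.80 = 6.7.
Round up: n₁ = 7, giving n₂ = ⌈2.5 × 7⌉ = ⌈17.5⌉ = 18.

n₁ = 7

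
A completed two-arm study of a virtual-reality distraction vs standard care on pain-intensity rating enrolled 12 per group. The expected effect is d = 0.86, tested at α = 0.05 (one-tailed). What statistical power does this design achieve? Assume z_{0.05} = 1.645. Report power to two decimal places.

power ≈ 0.68

For two equal groups, power = Φ(d·√(n/2) − z_{α}).
d·√(n/2) = 0.86 × √(12/2) = 0.86 × 2.449 = 2.107.
z_β = 2.107 − 1.645 = 0.462.
Power = Φ(0.462) = 0.678.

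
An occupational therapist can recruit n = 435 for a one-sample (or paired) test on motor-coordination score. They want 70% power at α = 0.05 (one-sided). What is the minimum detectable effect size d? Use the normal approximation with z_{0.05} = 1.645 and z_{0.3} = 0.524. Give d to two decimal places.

d_min ≈ 0.10

For a single sample (or paired design) of n = 435: d_min = (z_{α} + z_β)/√n.
z-sum = 1.645 + 0.524 = 2.169.
d_min = 2.169 / √435 = 2.169 / 20.857 = 0.104.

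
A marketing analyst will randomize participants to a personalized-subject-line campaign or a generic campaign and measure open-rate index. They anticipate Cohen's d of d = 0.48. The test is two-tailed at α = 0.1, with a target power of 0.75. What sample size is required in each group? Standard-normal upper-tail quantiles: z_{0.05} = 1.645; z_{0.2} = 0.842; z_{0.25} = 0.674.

For two independent groups with equal n: n = 2·((z_{α/2} + z_β) / d)².
z_{α/2} + z_β = 1.645 + 0.674 = 2.319.
n = 2 × (2.319 / 0.48)² = 2 × 4.831² = 2 × 23.34 = 46.7.
Round up to the next whole participant.

n = 47 per group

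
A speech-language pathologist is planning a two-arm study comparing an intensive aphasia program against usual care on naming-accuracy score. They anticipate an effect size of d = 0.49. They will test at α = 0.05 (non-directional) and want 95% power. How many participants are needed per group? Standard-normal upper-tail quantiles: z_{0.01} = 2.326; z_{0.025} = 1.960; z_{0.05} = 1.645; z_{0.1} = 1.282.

n = 109 per group

For two independent groups with equal n: n = 2·((z_{α/2} + z_β) / d)².
z_{α/2} + z_β = 1.960 + 1.645 = 3.605.
n = 2 × (3.605 / 0.49)² = 2 × 7.357² = 2 × 54.13 = 108.3.
Round up to the next whole participant.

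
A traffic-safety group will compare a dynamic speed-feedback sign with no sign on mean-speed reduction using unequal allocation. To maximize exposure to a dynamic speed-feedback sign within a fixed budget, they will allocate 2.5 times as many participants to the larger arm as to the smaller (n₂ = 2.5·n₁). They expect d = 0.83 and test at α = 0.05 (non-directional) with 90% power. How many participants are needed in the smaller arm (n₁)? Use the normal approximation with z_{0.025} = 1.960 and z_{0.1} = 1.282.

With allocation ratio k = n₂/n₁ = 2.5, Var(x̄₁−x̄₂) = σ²(1/n₁ + 1/(k·n₁)) = σ²·(k+1)/(k·n₁).
So n₁ = (1 + 1/k)·((z_{α/2} + z_β)/d)² = 1.400 × (3.242/0.83)².
n₁ = 1.400 × 15.26 = 21.4.
Round up: n₁ = 22, giving n₂ = 2.5 × 22 = 55.

n₁ = 22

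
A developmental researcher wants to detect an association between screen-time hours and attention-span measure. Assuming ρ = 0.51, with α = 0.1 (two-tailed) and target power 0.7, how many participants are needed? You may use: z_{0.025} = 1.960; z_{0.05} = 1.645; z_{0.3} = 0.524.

n = 18

Fisher's z: C = ½·ln((1+r)/(1−r)) = ½·ln(3.0816) = 0.5627.
n = ((z_{α/2} + z_β)/C)² + 3.
(1.645 + 0.524) / 0.5627 = 2.169 / 0.5627 = 3.855.
n = 3.855² + 3 = 14.86 + 3 = 17.9.
Round up.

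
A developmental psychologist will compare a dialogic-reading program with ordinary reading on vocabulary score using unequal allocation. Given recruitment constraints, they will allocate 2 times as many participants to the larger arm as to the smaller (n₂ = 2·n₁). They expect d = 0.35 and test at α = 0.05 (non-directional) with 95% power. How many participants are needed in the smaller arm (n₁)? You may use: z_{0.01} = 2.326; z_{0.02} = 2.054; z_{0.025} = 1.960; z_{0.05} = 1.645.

n₁ = 160

With allocation ratio k = n₂/n₁ = 2, Var(x̄₁−x̄₂) = σ²(1/n₁ + 1/(k·n₁)) = σ²·(k+1)/(k·n₁).
So n₁ = (1 + 1/k)·((z_{α/2} + z_β)/d)² = 1.500 × (3.605/0.35)².
n₁ = 1.500 × 106.09 = 159.1.
Round up: n₁ = 160, giving n₂ = 2 × 160 = 320.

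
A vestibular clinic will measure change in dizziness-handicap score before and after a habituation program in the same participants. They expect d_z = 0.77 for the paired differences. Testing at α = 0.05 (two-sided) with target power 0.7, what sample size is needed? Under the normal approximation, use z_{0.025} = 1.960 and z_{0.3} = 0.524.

For a paired (one-sample on differences) test: n = ((z_{α/2} + z_β) / d)².
z_{α/2} + z_β = 1.960 + 0.524 = 2.484.
n = (2.484 / 0.77)² = 3.226² = 10.41.
Round up.

n = 11 pairs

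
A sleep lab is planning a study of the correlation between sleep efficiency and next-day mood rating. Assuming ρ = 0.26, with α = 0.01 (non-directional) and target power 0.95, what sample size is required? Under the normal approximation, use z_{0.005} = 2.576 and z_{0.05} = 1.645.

n = 255

Fisher's z: C = ½·ln((1+r)/(1−r)) = ½·ln(1.7027) = 0.2661.
n = ((z_{α/2} + z_β)/C)² + 3.
(2.576 + 1.645) / 0.2661 = 4.221 / 0.2661 = 15.862.
n = 15.862² + 3 = 251.62 + 3 = 254.6.
Round up.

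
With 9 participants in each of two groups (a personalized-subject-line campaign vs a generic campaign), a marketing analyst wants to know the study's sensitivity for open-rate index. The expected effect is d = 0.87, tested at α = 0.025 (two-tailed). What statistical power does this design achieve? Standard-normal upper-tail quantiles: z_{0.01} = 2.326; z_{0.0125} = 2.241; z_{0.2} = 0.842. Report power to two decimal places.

power ≈ 0.35

For two equal groups, power = Φ(d·√(n/2) − z_{α/2}).
d·√(n/2) = 0.87 × √(9/2) = 0.87 × 2.121 = 1.846.
z_β = 1.846 − 2.241 = -0.395.
Power = Φ(-0.395) = 0.346.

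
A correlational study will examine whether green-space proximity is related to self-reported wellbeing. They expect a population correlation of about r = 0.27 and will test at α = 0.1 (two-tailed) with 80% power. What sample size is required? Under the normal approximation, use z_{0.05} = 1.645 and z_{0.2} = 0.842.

Fisher's z: C = ½·ln((1+r)/(1−r)) = ½·ln(1.7397) = 0.2769.
n = ((z_{α/2} + z_β)/C)² + 3.
(1.645 + 0.842) / 0.2769 = 2.487 / 0.2769 = 8.982.
n = 8.982² + 3 = 80.67 + 3 = 83.7.
Round up.

n = 84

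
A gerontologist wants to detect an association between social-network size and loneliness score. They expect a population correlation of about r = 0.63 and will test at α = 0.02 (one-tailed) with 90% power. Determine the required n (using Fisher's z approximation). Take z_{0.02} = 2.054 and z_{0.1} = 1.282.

Fisher's z: C = ½·ln((1+r)/(1−r)) = ½·ln(4.4054) = 0.7414.
n = ((z_{α} + z_β)/C)² + 3.
(2.054 + 1.282) / 0.7414 = 3.336 / 0.7414 = 4.500.
n = 4.500² + 3 = 20.25 + 3 = 23.2.
Round up.

n = 24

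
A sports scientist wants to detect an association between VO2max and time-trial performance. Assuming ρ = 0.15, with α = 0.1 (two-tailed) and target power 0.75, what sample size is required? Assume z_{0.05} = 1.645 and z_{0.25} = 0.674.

n = 239

Fisher's z: C = ½·ln((1+r)/(1−r)) = ½·ln(1.3529) = 0.1511.
n = ((z_{α/2} + z_β)/C)² + 3.
(1.645 + 0.674) / 0.1511 = 2.319 / 0.1511 = 15.347.
n = 15.347² + 3 = 235.54 + 3 = 238.5.
Round up.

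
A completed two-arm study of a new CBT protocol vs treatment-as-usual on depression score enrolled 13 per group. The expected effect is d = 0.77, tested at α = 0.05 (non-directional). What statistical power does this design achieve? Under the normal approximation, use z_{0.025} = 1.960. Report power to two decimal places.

power ≈ 0.50

For two equal groups, power = Φ(d·√(n/2) − z_{α/2}).
d·√(n/2) = 0.77 × √(13/2) = 0.77 × 2.550 = 1.963.
z_β = 1.963 − 1.960 = 0.003.
Power = Φ(0.003) = 0.501.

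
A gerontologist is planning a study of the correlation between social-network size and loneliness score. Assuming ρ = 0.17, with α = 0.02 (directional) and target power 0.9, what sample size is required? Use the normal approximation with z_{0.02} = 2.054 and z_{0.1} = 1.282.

n = 381

Fisher's z: C = ½·ln((1+r)/(1−r)) = ½·ln(1.4096) = 0.1717.
n = ((z_{α} + z_β)/C)² + 3.
(2.054 + 1.282) / 0.1717 = 3.336 / 0.1717 = 19.429.
n = 19.429² + 3 = 377.50 + 3 = 380.5.
Round up.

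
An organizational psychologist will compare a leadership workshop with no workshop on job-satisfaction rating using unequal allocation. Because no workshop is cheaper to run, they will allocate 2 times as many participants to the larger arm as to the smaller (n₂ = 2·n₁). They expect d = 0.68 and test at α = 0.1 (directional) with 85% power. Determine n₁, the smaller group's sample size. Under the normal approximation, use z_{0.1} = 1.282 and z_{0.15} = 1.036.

With allocation ratio k = n₂/n₁ = 2, Var(x̄₁−x̄₂) = σ²(1/n₁ + 1/(k·n₁)) = σ²·(k+1)/(k·n₁).
So n₁ = (1 + 1/k)·((z_{α} + z_β)/d)² = 1.500 × (2.318/0.68)².
n₁ = 1.500 × 11.62 = 17.4.
Round up: n₁ = 18, giving n₂ = 2 × 18 = 36.

n₁ = 18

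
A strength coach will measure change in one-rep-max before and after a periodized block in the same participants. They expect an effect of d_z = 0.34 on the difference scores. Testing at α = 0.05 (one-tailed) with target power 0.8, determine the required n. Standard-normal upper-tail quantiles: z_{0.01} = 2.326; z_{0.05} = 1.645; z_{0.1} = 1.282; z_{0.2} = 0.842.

For a paired (one-sample on differences) test: n = ((z_{α} + z_β) / d)².
z_{α} + z_β = 1.645 + 0.842 = 2.487.
n = (2.487 / 0.34)² = 7.315² = 53.50.
Round up.

n = 54 pairs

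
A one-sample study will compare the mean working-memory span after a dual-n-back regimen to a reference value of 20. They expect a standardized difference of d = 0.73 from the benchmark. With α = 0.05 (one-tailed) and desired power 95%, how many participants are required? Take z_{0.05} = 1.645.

n = 21

For a one-sample test: n = ((z_{α} + z_β) / d)².
z_{α} + z_β = 1.645 + 1.645 = 3.290.
n = (3.290 / 0.73)² = 4.507² = 20.31.
Round up.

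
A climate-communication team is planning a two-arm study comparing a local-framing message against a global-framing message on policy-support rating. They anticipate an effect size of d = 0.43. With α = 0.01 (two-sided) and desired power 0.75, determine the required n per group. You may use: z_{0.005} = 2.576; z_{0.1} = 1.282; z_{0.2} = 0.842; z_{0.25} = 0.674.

For two independent groups with equal n: n = 2·((z_{α/2} + z_β) / d)².
z_{α/2} + z_β = 2.576 + 0.674 = 3.250.
n = 2 × (3.250 / 0.43)² = 2 × 7.558² = 2 × 57.13 = 114.3.
Round up to the next whole participant.

n = 115 per group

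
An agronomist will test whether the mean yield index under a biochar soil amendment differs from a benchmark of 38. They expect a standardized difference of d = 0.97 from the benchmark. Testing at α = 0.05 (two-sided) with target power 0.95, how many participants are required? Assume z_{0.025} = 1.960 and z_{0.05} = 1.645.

For a one-sample test: n = ((z_{α/2} + z_β) / d)².
z_{α/2} + z_β = 1.960 + 1.645 = 3.605.
n = (3.605 / 0.97)² = 3.716² = 13.81.
Round up.

n = 14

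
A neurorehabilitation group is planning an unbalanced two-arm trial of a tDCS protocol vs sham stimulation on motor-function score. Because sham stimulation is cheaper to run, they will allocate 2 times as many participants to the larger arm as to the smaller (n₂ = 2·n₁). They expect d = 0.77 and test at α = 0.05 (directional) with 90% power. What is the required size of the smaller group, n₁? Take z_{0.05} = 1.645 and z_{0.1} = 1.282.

With allocation ratio k = n₂/n₁ = 2, Var(x̄₁−x̄₂) = σ²(1/n₁ + 1/(k·n₁)) = σ²·(k+1)/(k·n₁).
So n₁ = (1 + 1/k)·((z_{α} + z_β)/d)² = 1.500 × (2.927/0.77)².
n₁ = 1.500 × 14.45 = 21.7.
Round up: n₁ = 22, giving n₂ = 2 × 22 = 44.

n₁ = 22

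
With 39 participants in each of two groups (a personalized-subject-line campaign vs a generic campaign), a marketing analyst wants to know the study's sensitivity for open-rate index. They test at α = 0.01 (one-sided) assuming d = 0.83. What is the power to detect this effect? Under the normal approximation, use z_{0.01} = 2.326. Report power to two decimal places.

For two equal groups, power = Φ(d·√(n/2) − z_{α}).
d·√(n/2) = 0.83 × √(39/2) = 0.83 × 4.416 = 3.665.
z_β = 3.665 − 2.326 = 1.339.
Power = Φ(1.339) = 0.910.

power ≈ 0.91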